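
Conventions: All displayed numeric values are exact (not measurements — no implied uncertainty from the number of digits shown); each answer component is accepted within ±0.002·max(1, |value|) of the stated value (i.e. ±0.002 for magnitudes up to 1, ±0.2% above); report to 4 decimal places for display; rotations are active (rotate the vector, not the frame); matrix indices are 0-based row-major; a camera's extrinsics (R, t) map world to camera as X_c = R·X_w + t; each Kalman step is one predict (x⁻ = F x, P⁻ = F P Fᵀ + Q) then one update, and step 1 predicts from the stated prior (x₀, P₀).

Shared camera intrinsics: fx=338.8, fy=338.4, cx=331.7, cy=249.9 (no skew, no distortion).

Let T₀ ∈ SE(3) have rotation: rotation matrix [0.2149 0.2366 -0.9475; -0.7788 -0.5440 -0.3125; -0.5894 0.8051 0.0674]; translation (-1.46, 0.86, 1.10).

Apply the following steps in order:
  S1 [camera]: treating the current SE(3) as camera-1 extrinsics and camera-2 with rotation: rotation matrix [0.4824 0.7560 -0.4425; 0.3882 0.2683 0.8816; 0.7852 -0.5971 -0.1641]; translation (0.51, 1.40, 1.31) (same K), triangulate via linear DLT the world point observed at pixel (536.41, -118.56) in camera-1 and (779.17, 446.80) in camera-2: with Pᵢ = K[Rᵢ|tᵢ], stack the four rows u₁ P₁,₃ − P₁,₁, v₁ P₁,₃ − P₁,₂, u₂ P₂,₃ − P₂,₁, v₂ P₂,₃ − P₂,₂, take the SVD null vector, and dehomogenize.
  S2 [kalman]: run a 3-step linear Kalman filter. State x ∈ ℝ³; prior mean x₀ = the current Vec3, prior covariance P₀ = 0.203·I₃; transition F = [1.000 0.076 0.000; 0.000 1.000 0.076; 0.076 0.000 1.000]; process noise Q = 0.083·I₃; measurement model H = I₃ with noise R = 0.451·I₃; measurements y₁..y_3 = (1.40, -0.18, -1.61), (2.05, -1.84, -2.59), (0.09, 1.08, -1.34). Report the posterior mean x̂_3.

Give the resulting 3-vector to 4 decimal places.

result = (1.2452, 0.0491, -1.5294)

after S1 (triangulate): (1.9792, 1.3054, -1.3363)
after S2 (kf_track): (1.2452, 0.0491, -1.5294)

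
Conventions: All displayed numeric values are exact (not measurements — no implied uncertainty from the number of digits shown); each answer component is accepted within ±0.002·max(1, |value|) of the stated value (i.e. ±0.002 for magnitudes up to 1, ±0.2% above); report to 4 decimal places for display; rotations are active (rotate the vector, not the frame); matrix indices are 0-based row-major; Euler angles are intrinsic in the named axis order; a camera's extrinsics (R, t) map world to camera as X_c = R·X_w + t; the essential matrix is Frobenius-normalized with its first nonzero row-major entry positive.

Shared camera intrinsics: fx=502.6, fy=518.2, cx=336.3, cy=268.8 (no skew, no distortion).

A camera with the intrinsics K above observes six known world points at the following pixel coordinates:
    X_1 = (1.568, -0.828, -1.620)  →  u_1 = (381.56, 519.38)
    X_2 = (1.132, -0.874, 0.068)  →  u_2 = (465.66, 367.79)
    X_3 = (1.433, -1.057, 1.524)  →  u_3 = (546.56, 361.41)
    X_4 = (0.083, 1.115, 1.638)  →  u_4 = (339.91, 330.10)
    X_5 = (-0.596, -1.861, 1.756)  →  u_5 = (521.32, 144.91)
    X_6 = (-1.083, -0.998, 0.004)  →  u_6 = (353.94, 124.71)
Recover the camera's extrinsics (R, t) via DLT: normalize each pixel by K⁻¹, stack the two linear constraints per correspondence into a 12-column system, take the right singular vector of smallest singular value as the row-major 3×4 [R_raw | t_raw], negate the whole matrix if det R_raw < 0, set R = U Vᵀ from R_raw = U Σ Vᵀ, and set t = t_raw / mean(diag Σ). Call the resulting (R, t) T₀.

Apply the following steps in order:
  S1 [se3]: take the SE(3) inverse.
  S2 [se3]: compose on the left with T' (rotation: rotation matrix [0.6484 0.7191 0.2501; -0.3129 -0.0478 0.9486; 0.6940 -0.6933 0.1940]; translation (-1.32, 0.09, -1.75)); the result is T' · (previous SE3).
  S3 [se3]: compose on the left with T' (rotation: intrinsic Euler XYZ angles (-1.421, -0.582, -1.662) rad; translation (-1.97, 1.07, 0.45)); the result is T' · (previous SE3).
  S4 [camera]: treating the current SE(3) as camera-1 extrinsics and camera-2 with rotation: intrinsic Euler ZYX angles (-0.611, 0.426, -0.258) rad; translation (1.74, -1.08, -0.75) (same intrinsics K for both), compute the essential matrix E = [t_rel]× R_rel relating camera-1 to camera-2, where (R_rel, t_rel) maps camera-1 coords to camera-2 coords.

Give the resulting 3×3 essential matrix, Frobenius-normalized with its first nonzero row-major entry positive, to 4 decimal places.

matrix = [0.1126 0.3163 -0.3336; -0.4411 0.5003 0.2262; -0.1854 -0.2870 0.4040]

source (pnp_recover): camera pose = R=[0.4160 -0.7152 0.5616; 0.8728 0.4874 -0.0257; -0.2554 0.5009 0.8270], t=(-0.1100, 0.2000, 4.6498)
after S1 (invert_se3): R=[0.4160 0.8728 -0.2554; -0.7152 0.4874 0.5009; 0.5616 -0.0257 0.8270], t=(1.0586, -2.5052, -3.7784)
after S2 (compose_se3): R=[-0.1041 0.9100 0.4014; 0.4368 -0.3208 0.8404; 0.8935 0.2628 -0.3641], t=(-3.3800, -3.7057, -0.0114)
after S3 (compose_se3): R=[-0.1199 -0.4806 0.8687; 0.9892 -0.1325 0.0632; 0.0847 0.8669 0.4912], t=(-4.7893, -0.2252, -3.4909)
after S4 (essential): [0.1126 0.3163 -0.3336; -0.4411 0.5003 0.2262; -0.1854 -0.2870 0.4040]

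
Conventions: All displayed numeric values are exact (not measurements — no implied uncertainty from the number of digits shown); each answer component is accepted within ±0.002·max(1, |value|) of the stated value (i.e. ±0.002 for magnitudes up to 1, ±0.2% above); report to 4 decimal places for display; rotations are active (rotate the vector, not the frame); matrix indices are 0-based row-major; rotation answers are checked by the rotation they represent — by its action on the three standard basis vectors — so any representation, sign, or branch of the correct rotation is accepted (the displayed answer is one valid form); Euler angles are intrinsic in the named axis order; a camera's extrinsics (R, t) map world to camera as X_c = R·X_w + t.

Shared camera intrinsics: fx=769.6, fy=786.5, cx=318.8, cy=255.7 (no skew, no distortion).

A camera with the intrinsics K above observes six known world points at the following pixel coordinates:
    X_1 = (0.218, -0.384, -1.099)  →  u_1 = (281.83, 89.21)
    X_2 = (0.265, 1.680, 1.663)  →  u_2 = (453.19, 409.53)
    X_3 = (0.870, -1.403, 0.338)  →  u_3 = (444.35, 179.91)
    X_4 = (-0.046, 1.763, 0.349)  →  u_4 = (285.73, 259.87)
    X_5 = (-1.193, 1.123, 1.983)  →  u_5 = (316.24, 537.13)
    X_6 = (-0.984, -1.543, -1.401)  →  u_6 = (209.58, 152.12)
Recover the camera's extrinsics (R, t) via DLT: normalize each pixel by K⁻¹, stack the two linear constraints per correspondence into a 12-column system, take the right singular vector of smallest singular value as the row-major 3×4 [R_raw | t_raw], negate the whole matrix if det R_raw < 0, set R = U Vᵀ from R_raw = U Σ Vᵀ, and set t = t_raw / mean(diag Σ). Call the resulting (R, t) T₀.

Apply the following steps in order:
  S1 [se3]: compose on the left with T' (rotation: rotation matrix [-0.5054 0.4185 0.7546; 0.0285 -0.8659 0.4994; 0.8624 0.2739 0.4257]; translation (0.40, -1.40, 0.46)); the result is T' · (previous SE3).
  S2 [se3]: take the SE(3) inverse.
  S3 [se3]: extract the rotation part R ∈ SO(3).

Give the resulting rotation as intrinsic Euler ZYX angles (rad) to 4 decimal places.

source (pnp_recover): camera pose = R=[0.7852 -0.2318 0.5742; -0.5752 0.0705 0.8150; -0.2294 -0.9702 -0.0779], t=(0.0400, -0.4100, 6.4803)
after S1 (compose_se3): R=[-0.8107 -0.5855 -0.0079; 0.4059 -0.5522 -0.7283; 0.4220 -0.5936 0.6852], t=(5.0981, 2.1923, 3.1409)
after S2 (invert_se3): R=[-0.8107 0.4059 0.4220; -0.5855 -0.5522 -0.5936; -0.0079 -0.7283 0.6852], t=(1.9176, 6.0596, -0.5153)
after S3 (rot_of_se3): [-0.8107 0.4059 0.4220; -0.5855 -0.5522 -0.5936; -0.0079 -0.7283 0.6852]

rotation (euler_zyx) = (-2.5161, 0.0079, -0.8158)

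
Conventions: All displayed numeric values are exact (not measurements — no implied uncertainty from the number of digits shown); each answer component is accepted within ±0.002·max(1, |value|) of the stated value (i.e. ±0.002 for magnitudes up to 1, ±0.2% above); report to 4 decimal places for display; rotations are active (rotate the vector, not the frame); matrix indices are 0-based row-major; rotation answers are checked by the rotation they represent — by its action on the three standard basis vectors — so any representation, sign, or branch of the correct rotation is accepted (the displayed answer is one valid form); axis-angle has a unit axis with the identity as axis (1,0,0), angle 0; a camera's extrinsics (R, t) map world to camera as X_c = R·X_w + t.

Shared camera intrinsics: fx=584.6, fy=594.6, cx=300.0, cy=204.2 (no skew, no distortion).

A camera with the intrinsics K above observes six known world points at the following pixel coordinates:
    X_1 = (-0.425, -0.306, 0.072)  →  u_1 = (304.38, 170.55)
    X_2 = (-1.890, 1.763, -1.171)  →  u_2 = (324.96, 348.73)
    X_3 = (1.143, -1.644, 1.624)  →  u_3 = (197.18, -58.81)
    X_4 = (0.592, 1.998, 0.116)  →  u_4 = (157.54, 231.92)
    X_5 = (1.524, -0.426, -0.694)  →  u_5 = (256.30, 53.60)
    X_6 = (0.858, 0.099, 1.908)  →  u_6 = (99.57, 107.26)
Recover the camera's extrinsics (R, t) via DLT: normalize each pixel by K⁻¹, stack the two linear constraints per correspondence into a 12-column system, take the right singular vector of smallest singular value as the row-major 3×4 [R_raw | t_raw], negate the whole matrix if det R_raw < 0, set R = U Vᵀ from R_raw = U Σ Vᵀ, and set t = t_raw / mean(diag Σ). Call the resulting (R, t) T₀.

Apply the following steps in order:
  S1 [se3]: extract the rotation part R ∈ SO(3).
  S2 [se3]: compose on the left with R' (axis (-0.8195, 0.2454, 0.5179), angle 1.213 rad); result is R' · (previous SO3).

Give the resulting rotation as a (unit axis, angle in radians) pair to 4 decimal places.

rotation (axis_angle) = ((0.5251, -0.7708, 0.3607), 1.9724)

source (pnp_recover): camera pose = R=[-0.5796 -0.5985 -0.5531; -0.7519 0.6544 0.0797; 0.3142 0.4621 -0.8293], t=(-0.3400, -0.5000, 6.9601)
after S1 (rot_of_se3): [-0.5796 -0.5985 -0.5531; -0.7519 0.6544 0.0797; 0.3142 0.4621 -0.8293]
after S2 (compose_so3): [-0.0073 -0.8950 -0.4461; -0.2310 0.4355 -0.8700; 0.9729 0.0967 -0.2099]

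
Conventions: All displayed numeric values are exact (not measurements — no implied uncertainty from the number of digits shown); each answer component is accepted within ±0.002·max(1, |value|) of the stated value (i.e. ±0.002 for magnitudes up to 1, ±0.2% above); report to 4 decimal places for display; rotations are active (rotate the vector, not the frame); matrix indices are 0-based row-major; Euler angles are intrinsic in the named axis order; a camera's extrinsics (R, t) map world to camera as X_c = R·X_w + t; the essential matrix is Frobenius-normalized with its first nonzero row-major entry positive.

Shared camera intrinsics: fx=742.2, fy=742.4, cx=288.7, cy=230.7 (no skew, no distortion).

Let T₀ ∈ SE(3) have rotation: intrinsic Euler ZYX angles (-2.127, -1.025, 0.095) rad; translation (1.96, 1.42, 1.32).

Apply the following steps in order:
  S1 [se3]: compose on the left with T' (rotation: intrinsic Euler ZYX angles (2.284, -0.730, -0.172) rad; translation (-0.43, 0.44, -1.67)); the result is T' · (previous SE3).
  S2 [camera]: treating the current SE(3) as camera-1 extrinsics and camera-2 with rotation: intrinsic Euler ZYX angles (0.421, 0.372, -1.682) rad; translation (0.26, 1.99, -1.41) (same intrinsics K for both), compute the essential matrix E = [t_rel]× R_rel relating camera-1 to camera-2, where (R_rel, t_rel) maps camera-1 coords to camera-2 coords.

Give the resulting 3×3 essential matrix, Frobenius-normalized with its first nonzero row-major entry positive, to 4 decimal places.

after S1 (compose_se3): R=[0.7518 -0.0438 -0.6579; -0.4287 0.7256 -0.5383; 0.5010 0.6867 0.5267], t=(-2.1531, -0.0519, 0.4251)
after S2 (essential): [0.1445 0.4094 0.0687; 0.2344 -0.3697 -0.4841; 0.4166 0.3655 -0.2715]

matrix = [0.1445 0.4094 0.0687; 0.2344 -0.3697 -0.4841; 0.4166 0.3655 -0.2715]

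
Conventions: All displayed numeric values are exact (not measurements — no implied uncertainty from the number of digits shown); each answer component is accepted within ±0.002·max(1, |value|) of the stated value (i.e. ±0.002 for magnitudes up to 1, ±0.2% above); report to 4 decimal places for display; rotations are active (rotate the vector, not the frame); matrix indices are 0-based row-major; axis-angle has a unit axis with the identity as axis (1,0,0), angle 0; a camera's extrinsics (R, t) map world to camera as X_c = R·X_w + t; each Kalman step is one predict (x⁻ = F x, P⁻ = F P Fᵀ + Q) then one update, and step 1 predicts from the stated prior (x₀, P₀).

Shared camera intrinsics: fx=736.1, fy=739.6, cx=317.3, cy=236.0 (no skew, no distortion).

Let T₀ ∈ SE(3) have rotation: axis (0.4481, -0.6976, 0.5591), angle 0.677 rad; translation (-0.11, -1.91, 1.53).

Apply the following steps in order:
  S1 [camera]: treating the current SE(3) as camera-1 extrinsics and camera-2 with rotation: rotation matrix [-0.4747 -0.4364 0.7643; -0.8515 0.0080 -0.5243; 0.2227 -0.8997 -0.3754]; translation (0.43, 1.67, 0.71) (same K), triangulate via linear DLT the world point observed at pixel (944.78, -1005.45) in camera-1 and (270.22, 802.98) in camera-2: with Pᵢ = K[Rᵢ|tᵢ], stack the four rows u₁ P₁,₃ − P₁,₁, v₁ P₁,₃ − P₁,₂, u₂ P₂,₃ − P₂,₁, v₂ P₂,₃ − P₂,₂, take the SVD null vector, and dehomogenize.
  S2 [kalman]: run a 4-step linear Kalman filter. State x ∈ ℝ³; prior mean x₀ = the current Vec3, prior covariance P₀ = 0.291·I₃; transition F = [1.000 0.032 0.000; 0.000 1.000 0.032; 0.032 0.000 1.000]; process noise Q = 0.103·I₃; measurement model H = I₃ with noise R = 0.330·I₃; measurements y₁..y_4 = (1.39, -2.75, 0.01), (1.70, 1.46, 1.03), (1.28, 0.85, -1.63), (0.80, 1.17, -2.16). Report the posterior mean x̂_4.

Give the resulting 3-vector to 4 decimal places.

after S1 (triangulate): (0.7704, -0.6978, -0.6286)
after S2 (kf_track): (1.0955, 0.5891, -1.1664)

result = (1.0955, 0.5891, -1.1664)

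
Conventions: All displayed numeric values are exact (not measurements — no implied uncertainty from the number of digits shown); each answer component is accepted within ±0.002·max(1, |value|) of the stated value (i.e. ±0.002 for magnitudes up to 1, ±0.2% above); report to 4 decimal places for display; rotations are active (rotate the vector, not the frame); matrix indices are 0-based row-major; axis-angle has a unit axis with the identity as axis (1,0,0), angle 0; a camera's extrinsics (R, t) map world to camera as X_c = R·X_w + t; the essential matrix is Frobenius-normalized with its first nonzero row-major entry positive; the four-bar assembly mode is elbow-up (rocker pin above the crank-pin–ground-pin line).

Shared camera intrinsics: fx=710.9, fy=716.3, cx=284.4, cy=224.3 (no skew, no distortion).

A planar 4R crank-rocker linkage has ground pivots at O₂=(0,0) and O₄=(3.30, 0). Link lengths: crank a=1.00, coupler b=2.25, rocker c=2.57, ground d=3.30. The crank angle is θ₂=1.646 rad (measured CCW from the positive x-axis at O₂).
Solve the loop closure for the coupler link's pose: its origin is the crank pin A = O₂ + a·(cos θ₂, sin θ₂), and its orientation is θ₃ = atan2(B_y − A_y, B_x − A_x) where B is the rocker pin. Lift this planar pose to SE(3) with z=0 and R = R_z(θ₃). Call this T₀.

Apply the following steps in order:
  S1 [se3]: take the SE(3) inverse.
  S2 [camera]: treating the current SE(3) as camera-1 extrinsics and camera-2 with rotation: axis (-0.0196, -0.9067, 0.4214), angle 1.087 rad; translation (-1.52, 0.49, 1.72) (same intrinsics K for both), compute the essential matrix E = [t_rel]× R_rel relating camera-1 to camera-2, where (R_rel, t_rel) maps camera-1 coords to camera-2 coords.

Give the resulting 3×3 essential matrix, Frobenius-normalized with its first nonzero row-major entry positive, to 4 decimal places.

source (fourbar_fk): coupler pose = R=[0.8631 -0.5050 0.0000; 0.5050 0.8631 0.0000; 0.0000 0.0000 1.0000], t=(-0.0751, 0.9972, 0.0000)
after S1 (invert_se3): R=[0.8631 0.5050 0.0000; -0.5050 0.8631 0.0000; 0.0000 0.0000 1.0000], t=(-0.4387, -0.8986, 0.0000)
after S2 (essential): [0.0887 0.4247 -0.2648; -0.3641 0.4947 0.0224; 0.4632 0.0971 -0.3741]

matrix = [0.0887 0.4247 -0.2648; -0.3641 0.4947 0.0224; 0.4632 0.0971 -0.3741]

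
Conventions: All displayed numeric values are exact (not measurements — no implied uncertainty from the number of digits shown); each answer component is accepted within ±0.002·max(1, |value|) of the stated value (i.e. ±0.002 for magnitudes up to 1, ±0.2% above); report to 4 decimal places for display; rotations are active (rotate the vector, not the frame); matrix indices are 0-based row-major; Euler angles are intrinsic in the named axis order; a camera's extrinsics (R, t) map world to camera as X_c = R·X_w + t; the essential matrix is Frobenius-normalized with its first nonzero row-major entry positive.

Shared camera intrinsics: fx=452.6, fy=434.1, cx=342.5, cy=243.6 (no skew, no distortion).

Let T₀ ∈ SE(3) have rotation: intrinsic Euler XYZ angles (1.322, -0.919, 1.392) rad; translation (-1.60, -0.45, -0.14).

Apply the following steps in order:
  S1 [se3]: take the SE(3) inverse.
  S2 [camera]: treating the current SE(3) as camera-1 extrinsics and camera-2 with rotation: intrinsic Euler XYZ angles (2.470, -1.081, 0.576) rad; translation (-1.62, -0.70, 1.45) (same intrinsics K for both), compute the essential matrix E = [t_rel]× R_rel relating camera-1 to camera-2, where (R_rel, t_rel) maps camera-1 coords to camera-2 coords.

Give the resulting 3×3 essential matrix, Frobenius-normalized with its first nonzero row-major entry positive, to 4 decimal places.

after S1 (invert_se3): R=[0.1079 0.1053 0.9886; -0.5969 0.8020 -0.0203; -0.7950 -0.5879 0.1494], t=(0.3584, -0.5970, -1.5157)
after S2 (essential): [0.0941 0.1152 -0.4387; -0.4950 0.2990 -0.3254; 0.4353 -0.0294 -0.3935]

matrix = [0.0941 0.1152 -0.4387; -0.4950 0.2990 -0.3254; 0.4353 -0.0294 -0.3935]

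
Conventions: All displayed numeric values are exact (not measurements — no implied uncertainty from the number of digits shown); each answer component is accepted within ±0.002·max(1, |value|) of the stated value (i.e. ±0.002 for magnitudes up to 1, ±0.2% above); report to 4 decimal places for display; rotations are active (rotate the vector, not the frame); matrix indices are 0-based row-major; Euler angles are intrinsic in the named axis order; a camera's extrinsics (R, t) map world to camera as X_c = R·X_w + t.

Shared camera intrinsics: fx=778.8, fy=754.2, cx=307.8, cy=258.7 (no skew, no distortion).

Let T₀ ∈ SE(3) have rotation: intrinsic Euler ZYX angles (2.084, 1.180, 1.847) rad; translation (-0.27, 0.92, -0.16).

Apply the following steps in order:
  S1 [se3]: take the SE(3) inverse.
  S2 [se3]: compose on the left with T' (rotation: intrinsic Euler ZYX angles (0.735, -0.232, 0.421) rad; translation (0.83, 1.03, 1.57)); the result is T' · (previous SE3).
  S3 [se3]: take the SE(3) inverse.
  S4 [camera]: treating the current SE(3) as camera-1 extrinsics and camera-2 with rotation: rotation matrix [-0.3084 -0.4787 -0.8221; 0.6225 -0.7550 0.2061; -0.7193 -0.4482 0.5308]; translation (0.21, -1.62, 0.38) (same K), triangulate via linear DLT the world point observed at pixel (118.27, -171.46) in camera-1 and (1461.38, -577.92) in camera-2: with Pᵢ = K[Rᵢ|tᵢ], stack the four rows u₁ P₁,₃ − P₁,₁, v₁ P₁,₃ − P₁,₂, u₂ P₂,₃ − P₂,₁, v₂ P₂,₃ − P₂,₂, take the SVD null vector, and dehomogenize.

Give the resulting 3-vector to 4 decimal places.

after S1 (invert_se3): R=[-0.1870 0.3319 -0.9246; -0.1992 0.9089 0.3665; 0.9620 0.2527 -0.1039], t=(-0.5037, -0.8313, 0.0106)
after S2 (compose_se3): R=[0.1146 -0.3501 -0.9297; -0.6714 0.6625 -0.3323; 0.7322 0.6622 -0.1591], t=(1.0343, 0.1861, 1.1330)
after S3 (invert_se3): R=[0.1146 -0.6714 0.7322; -0.3501 0.6625 0.6622; -0.9297 -0.3323 -0.1591], t=(-0.8232, -0.5115, 1.2036)
after S4 (triangulate): (-1.1322, -1.3768, -0.9109)

result = (-1.1322, -1.3768, -0.9109)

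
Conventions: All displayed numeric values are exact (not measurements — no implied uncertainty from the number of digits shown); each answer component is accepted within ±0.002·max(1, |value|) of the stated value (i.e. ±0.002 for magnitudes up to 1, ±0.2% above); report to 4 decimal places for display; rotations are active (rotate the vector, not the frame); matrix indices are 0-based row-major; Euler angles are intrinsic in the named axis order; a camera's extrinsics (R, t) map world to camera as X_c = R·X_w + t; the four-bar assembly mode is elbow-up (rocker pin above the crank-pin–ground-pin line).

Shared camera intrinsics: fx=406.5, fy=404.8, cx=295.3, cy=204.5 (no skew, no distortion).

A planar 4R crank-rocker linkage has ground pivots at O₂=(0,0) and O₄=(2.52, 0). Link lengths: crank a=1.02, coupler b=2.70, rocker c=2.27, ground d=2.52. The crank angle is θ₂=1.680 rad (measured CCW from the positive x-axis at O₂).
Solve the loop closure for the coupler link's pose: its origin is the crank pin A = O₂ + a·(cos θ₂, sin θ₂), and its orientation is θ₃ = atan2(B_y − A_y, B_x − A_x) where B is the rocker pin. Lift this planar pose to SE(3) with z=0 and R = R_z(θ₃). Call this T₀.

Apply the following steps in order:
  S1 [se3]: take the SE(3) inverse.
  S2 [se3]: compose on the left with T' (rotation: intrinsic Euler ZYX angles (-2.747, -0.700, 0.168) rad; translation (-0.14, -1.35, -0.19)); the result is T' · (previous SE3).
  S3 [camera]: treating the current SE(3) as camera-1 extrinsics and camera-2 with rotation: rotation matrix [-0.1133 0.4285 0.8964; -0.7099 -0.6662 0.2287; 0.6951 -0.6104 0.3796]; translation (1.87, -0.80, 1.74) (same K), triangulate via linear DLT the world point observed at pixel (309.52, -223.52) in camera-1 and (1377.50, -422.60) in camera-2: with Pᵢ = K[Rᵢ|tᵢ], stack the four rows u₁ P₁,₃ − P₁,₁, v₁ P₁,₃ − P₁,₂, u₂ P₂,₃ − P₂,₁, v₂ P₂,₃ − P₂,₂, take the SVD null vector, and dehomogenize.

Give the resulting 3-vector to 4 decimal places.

source (fourbar_fk): coupler pose = R=[0.8876 -0.4607 0.0000; 0.4607 0.8876 0.0000; 0.0000 0.0000 1.0000], t=(-0.1112, 1.0139, 0.0000)
after S1 (invert_se3): R=[0.8876 0.4607 0.0000; -0.4607 0.8876 0.0000; 0.0000 0.0000 1.0000], t=(-0.3685, -0.9511, 0.0000)
after S2 (compose_se3): R=[-0.8471 0.0994 0.5221; 0.1393 -0.9065 0.3985; 0.5129 0.4103 0.7541], t=(-0.3349, -0.4154, -0.5490)
after S3 (triangulate): (0.5633, 1.9553, 1.2846)

result = (0.5633, 1.9553, 1.2846)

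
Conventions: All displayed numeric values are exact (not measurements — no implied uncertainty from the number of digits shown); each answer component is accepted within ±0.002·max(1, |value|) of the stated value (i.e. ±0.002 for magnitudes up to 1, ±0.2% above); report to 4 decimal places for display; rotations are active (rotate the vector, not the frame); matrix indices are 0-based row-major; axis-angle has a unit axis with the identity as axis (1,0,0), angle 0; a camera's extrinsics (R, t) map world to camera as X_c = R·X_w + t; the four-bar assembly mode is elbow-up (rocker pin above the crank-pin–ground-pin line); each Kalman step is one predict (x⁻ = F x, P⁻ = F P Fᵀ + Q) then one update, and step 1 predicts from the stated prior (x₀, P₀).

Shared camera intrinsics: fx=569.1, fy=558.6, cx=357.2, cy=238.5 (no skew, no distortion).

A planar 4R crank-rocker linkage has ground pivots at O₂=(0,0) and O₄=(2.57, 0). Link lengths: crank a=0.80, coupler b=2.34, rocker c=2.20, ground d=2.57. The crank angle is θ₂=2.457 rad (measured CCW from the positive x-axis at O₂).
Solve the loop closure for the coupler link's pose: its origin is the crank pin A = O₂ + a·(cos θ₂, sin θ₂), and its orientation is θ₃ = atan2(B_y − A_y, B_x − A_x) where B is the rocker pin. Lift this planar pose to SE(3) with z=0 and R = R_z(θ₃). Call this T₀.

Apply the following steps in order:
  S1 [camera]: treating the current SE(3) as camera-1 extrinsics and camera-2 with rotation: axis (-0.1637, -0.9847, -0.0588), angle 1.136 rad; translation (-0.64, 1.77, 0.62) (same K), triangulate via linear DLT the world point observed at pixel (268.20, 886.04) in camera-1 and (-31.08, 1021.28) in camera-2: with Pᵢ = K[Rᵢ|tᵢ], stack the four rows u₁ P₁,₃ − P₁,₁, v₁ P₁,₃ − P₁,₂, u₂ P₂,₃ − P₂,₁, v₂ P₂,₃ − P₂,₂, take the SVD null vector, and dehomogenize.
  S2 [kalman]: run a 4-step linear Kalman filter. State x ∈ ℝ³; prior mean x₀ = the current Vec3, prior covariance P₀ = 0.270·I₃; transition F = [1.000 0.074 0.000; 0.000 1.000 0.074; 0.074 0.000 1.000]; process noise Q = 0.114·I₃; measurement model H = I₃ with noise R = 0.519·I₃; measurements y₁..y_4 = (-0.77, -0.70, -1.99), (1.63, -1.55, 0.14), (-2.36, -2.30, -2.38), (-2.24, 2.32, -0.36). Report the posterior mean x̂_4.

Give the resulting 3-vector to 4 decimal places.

result = (-1.1438, 0.0395, -0.6770)

source (fourbar_fk): coupler pose = R=[0.8298 -0.5581 0.0000; 0.5581 0.8298 0.0000; 0.0000 0.0000 1.0000], t=(-0.6197, 0.5059, 0.0000)
after S1 (triangulate): (1.0735, 0.9416, 1.6272)
after S2 (kf_track): (-1.1438, 0.0395, -0.6770)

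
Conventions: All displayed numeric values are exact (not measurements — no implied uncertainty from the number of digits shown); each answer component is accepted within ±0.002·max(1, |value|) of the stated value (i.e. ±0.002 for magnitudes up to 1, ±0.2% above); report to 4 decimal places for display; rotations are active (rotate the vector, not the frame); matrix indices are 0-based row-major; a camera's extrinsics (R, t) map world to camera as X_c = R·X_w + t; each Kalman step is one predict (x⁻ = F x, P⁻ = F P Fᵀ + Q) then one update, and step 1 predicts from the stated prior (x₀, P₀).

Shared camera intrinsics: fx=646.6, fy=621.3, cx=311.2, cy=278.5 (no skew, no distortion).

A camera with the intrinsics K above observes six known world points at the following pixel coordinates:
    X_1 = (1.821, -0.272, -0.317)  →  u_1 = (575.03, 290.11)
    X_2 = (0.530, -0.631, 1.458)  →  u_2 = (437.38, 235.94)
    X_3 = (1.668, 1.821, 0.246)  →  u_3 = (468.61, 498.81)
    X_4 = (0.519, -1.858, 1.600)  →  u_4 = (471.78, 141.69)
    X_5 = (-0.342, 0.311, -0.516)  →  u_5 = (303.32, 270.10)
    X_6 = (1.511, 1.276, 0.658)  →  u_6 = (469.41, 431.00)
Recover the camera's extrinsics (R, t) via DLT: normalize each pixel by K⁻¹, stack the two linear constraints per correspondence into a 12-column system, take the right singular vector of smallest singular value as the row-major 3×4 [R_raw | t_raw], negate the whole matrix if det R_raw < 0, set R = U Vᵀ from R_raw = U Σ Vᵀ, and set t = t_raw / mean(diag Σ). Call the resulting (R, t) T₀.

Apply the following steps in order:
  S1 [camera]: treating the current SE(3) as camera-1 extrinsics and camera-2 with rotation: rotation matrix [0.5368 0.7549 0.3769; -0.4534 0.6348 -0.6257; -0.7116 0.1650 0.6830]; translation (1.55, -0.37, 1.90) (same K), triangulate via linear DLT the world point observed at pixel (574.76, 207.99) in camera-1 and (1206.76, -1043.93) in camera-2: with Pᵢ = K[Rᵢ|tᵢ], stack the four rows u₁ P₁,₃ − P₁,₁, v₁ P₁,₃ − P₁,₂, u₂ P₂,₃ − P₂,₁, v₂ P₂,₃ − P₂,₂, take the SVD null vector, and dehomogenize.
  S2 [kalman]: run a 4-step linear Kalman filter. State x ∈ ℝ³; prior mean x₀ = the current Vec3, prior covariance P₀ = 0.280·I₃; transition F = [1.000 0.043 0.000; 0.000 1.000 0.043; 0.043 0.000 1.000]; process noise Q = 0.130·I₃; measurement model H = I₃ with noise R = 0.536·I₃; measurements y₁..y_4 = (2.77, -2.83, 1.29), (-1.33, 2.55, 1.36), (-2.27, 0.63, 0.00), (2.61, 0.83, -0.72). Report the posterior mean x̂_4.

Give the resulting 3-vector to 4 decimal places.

source (pnp_recover): camera pose = R=[0.9224 -0.3373 0.1884; 0.3258 0.9412 0.0895; -0.2075 -0.0212 0.9780], t=(0.4500, -0.2100, 5.9798)
after S1 (triangulate): (1.8533, -1.4604, 1.7063)
after S2 (kf_track): (0.7390, 0.4493, 0.3190)

result = (0.7390, 0.4493, 0.3190)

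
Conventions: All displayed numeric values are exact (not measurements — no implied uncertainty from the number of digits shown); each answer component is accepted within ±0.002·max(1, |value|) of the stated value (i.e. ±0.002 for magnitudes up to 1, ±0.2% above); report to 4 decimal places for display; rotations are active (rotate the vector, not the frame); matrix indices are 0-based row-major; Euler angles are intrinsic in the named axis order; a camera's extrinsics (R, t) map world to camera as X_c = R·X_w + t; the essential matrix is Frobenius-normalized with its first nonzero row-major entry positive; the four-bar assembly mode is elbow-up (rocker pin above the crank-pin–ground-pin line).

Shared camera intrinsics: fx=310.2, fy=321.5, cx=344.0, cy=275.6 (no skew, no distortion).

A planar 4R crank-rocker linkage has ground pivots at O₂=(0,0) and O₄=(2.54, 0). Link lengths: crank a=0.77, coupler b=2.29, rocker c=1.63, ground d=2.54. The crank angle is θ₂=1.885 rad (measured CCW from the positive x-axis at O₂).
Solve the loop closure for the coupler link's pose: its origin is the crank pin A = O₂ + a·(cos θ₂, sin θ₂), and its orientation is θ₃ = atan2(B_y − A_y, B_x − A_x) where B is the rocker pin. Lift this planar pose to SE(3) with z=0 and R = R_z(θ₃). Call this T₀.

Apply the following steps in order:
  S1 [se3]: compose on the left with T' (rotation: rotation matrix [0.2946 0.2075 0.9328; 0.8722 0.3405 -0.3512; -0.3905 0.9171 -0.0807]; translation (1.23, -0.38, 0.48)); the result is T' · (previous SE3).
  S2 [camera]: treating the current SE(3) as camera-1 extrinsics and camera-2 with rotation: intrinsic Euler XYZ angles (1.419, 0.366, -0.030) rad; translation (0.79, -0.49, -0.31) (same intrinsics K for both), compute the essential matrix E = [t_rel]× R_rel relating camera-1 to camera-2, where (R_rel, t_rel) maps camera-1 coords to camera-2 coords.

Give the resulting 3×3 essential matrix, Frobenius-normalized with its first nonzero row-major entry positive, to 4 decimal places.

matrix = [0.4644 -0.4318 -0.2990; 0.4698 0.5023 0.0523; 0.1695 0.0563 -0.0283]

source (fourbar_fk): coupler pose = R=[0.9411 -0.3380 0.0000; 0.3380 0.9411 0.0000; 0.0000 0.0000 1.0000], t=(-0.2380, 0.7323, 0.0000)
after S1 (compose_se3): R=[0.3474 0.0957 0.9328; 0.9359 0.0256 -0.3512; -0.0575 0.9951 -0.0807], t=(1.3119, -0.3382, 1.2445)
after S2 (essential): [0.4644 -0.4318 -0.2990; 0.4698 0.5023 0.0523; 0.1695 0.0563 -0.0283]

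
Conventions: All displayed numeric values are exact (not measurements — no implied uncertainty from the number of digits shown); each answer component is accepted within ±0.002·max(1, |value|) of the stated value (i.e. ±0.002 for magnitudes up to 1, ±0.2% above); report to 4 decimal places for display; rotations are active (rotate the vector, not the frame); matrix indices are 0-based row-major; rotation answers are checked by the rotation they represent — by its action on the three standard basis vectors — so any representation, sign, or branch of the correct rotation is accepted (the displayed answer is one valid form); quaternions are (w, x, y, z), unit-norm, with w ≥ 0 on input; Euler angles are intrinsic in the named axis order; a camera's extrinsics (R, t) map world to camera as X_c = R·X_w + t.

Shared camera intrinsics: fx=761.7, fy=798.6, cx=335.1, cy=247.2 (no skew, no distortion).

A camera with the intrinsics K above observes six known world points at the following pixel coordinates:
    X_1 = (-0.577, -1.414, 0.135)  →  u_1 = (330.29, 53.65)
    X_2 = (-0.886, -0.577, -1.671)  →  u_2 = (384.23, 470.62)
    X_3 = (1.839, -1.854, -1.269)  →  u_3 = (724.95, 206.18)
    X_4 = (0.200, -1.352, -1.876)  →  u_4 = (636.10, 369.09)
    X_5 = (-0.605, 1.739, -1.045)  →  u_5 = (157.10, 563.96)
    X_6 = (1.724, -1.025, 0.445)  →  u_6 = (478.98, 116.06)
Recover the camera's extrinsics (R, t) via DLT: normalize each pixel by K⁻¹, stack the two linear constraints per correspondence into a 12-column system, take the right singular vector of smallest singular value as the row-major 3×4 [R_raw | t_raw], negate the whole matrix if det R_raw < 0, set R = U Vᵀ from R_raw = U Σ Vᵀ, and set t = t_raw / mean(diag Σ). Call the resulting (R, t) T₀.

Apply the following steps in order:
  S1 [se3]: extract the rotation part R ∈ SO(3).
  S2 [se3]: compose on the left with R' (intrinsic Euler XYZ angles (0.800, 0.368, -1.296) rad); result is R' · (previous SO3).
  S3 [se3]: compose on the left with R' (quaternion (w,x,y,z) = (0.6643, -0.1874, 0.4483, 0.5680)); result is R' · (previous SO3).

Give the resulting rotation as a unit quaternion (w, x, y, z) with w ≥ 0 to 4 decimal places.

rotation (quat) = (0.9510, -0.0326, 0.3073, -0.0045)

source (pnp_recover): camera pose = R=[0.6661 -0.5497 -0.5040; -0.0218 0.6612 -0.7499; 0.7455 0.5105 0.4285], t=(-0.3500, 0.0600, 5.0700)
after S1 (rot_of_se3): [0.6661 -0.5497 -0.5040; -0.0218 0.6612 -0.7499; 0.7455 0.5105 0.4285]
after S2 (compose_so3): [0.4173 0.6383 -0.6469; -0.9086 0.2776 -0.3121; -0.0196 0.7180 0.6957]
after S3 (compose_so3): [0.8111 -0.0115 0.5848; -0.0286 0.9978 0.0592; -0.5842 -0.0648 0.8090]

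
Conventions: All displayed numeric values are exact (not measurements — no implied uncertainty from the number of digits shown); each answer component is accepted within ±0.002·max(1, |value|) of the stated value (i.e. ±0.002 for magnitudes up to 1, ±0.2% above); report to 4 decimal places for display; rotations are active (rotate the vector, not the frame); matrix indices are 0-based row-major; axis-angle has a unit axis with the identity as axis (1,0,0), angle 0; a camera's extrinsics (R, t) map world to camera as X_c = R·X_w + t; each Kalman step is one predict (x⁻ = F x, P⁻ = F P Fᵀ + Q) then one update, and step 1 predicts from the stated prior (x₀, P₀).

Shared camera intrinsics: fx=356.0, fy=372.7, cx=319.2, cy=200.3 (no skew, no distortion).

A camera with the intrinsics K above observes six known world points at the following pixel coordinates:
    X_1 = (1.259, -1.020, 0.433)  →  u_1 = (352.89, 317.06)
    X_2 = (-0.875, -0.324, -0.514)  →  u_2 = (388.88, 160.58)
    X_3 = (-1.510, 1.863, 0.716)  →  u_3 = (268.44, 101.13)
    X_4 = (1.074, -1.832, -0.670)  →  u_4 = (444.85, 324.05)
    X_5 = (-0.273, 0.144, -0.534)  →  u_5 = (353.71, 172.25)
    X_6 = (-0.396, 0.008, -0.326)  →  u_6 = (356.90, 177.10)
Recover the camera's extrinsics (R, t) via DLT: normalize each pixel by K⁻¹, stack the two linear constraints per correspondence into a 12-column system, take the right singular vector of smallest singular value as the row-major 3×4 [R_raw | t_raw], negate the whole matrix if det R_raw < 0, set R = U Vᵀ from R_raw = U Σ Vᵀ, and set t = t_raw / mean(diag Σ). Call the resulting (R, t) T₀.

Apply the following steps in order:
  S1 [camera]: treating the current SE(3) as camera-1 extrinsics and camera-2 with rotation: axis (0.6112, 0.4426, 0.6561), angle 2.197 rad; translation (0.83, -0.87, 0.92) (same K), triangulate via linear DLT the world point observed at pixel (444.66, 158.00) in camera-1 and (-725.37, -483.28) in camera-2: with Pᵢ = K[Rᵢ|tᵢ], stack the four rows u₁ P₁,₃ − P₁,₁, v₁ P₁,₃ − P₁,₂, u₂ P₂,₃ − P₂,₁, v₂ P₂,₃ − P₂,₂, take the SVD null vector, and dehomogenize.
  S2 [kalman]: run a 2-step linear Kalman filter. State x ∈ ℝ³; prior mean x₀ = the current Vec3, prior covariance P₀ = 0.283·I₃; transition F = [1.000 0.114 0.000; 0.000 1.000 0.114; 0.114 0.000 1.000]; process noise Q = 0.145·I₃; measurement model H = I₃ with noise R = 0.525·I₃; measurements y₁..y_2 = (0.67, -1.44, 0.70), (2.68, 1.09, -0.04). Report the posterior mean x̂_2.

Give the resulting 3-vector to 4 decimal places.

result = (1.3166, -0.0460, -0.3446)

source (pnp_recover): camera pose = R=[-0.3735 -0.8348 -0.4046; 0.7692 -0.5224 0.3679; -0.5185 -0.1738 0.8372], t=(0.3195, 0.0800, 5.6604)
after S1 (triangulate): (0.0038, -0.3643, -1.9929)
after S2 (kf_track): (1.3166, -0.0460, -0.3446)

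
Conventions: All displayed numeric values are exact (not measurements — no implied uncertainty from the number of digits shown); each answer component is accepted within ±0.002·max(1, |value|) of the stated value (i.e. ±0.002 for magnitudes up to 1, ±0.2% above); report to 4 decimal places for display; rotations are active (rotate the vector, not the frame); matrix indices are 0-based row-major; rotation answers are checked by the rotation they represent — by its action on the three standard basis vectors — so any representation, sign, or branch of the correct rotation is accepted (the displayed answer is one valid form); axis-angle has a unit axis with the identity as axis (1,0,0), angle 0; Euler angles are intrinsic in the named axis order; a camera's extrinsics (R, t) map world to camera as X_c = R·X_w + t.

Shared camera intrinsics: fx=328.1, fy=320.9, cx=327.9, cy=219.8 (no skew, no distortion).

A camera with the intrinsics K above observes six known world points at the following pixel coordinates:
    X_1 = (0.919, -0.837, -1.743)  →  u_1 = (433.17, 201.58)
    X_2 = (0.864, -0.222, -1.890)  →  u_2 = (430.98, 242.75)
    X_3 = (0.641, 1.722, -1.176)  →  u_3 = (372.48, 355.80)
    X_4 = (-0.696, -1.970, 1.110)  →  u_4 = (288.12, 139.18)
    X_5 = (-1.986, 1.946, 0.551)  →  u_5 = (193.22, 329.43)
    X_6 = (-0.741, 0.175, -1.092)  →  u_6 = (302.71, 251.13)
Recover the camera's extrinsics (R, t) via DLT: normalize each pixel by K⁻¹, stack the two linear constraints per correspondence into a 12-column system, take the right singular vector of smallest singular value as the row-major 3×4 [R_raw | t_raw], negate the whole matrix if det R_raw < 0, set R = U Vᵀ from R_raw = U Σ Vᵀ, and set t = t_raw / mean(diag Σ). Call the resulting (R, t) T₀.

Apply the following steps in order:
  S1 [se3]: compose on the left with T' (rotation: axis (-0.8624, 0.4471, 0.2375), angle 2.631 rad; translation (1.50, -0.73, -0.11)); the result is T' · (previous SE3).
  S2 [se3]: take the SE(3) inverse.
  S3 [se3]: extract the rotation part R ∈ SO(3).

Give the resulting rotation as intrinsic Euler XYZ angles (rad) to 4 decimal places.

rotation (euler_xyz) = (2.9026, -1.0565, 0.9287)

source (pnp_recover): camera pose = R=[0.9160 -0.1462 -0.3735; 0.1432 0.9890 -0.0361; 0.3747 -0.0204 0.9269], t=(-0.0700, 0.3599, 6.0690)
after S1 (compose_se3): R=[0.2946 -0.9015 -0.3170; -0.3940 -0.4168 0.8192; -0.8706 -0.1165 -0.4780], t=(0.1604, 2.8973, -4.8021)
after S2 (invert_se3): R=[0.2946 -0.3940 -0.8706; -0.9015 -0.4168 -0.1165; -0.3170 0.8192 -0.4780], t=(-3.0865, 0.7929, -4.6178)
after S3 (rot_of_se3): [0.2946 -0.3940 -0.8706; -0.9015 -0.4168 -0.1165; -0.3170 0.8192 -0.4780]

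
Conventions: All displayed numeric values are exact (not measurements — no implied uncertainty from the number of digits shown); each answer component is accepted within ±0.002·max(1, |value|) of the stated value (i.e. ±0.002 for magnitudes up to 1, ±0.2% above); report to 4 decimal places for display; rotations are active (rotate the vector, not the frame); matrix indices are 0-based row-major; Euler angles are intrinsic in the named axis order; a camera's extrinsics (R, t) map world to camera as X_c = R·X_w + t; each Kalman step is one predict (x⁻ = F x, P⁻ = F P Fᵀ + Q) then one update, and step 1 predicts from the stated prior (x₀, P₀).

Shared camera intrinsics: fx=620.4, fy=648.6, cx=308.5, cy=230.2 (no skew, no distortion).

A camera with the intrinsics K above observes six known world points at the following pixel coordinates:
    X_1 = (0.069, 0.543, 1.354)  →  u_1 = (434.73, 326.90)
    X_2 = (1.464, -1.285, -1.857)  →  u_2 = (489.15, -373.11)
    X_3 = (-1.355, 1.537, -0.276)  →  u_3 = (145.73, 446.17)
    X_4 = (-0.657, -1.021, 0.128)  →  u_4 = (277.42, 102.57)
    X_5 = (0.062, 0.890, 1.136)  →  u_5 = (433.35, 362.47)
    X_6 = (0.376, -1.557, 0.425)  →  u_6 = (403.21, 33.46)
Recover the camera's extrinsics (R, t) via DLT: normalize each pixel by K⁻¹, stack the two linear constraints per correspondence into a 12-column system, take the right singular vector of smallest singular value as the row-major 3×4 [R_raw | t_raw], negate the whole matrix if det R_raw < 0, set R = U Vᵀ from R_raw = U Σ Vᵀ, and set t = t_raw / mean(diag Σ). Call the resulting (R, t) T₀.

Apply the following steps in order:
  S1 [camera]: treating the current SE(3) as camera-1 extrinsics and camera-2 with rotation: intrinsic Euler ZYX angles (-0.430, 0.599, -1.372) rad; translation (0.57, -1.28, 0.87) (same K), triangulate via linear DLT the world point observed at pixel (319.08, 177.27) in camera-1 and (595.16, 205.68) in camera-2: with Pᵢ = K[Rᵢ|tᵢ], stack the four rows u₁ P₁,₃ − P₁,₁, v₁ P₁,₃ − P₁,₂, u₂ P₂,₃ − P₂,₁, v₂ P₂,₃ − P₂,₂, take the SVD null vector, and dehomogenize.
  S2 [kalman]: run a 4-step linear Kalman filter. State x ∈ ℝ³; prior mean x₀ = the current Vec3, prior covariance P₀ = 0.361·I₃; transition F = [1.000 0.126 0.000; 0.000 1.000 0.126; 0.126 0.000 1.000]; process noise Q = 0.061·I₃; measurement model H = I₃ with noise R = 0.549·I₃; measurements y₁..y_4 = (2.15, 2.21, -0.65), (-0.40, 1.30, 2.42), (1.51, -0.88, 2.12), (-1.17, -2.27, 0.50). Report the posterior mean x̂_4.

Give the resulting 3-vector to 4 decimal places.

result = (-0.0347, -0.3733, 1.1578)

source (pnp_recover): camera pose = R=[0.9074 0.0461 0.4178; -0.2554 0.8499 0.4609; -0.3338 -0.5249 0.7830], t=(0.3400, -0.3400, 4.1299)
after S1 (triangulate): (-0.9585, -1.4324, 1.6925)
after S2 (kf_track): (-0.0347, -0.3733, 1.1578)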